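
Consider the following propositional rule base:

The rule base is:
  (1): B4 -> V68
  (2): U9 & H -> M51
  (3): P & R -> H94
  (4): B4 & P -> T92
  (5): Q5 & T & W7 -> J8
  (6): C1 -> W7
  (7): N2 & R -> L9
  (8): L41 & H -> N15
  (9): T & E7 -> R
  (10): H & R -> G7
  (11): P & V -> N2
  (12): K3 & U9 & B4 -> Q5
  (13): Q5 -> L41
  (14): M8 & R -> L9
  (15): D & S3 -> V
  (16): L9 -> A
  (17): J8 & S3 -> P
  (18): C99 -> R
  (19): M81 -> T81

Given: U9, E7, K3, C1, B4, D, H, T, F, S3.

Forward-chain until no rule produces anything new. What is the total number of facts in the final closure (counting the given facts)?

26

[1] (1) [B4 -> V68]; (2) [U9 & H -> M51]; (6) [C1 -> W7]; (9) [T & E7 -> R]; (12) [K3 & U9 & B4 -> Q5]; (15) [D & S3 -> V]. ⇒ new: V68, M51, W7, R, Q5, V.
[2] (5) [Q5 & T & W7 -> J8]; (10) [H & R -> G7]; (13) [Q5 -> L41]. ⇒ new: J8, G7, L41.
[3] (8) [L41 & H -> N15]; (17) [J8 & S3 -> P]. ⇒ new: N15, P.
[4] (3) [P & R -> H94]; (4) [B4 & P -> T92]; (11) [P & V -> N2]. ⇒ new: H94, T92, N2.
[5] (7) [N2 & R -> L9]. ⇒ new: L9.
[6] (16) [L9 -> A]. ⇒ new: A.
Closure: {A, B4, C1, D, E7, F, G7, H, H94, J8, K3, L41, L9, M51, N15, N2, P, Q5, R, S3, T, T92, U9, V, V68, W7} — 26 facts.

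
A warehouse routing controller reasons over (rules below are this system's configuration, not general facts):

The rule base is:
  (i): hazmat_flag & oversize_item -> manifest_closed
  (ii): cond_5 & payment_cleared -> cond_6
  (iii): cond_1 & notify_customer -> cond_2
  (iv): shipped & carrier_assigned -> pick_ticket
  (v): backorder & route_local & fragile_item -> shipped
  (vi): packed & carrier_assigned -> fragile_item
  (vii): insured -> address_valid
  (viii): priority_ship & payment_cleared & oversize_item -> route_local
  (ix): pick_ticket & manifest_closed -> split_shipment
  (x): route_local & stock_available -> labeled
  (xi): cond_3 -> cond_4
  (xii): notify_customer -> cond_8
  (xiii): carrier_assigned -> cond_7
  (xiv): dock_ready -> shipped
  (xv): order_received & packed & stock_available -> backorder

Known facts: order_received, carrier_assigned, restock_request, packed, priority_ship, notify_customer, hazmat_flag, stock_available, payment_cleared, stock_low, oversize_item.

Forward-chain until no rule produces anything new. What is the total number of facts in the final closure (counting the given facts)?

21

Round 1: (i) [hazmat_flag & oversize_item -> manifest_closed]; (vi) [packed & carrier_assigned -> fragile_item]; (viii) [priority_ship & payment_cleared & oversize_item -> route_local]; (xii) [notify_customer -> cond_8]; (xiii) [carrier_assigned -> cond_7]; (xv) [order_received & packed & stock_available -> backorder]. Adds manifest_closed, fragile_item, route_local, cond_8, cond_7, backorder.
Round 2: (v) [backorder & route_local & fragile_item -> shipped]; (x) [route_local & stock_available -> labeled]. Adds shipped, labeled.
Round 3: (iv) [shipped & carrier_assigned -> pick_ticket]. Adds pick_ticket.
Round 4: (ix) [pick_ticket & manifest_closed -> split_shipment]. Adds split_shipment.
Closure: {backorder, carrier_assigned, cond_7, cond_8, fragile_item, hazmat_flag, labeled, manifest_closed, notify_customer, order_received, oversize_item, packed, payment_cleared, pick_ticket, priority_ship, restock_request, route_local, shipped, split_shipment, stock_available, stock_low} — 21 facts.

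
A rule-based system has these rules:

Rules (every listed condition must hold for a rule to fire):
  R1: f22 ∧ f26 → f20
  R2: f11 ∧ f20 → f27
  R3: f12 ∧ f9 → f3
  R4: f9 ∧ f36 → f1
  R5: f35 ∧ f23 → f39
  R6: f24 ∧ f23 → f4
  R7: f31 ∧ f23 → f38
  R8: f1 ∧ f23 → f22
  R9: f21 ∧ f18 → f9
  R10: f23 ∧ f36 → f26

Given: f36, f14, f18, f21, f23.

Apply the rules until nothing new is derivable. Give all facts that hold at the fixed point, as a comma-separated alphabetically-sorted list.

f1, f14, f18, f20, f21, f22, f23, f26, f36, f9

Round 1 fires R9, R10, giving f9, f26.
Round 2 fires R4, giving f1.
Round 3 fires R8, giving f22.
Round 4 fires R1, giving f20.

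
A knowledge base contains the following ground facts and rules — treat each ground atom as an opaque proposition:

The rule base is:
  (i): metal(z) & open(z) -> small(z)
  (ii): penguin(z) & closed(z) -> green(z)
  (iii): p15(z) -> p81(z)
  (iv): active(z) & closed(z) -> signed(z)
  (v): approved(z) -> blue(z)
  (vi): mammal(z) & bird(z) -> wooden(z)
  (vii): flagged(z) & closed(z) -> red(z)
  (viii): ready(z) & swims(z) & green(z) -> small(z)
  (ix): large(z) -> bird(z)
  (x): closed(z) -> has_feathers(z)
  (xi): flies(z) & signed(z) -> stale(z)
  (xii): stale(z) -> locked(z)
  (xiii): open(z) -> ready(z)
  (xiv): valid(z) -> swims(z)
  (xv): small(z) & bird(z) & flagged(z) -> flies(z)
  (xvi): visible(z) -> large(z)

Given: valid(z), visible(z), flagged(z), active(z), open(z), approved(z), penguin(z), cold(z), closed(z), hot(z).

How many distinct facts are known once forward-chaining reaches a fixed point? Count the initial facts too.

23

Round 1: (ii) [penguin(z) & closed(z) -> green(z)]; (iv) [active(z) & closed(z) -> signed(z)]; (v) [approved(z) -> blue(z)]; (vii) [flagged(z) & closed(z) -> red(z)]; (x) [closed(z) -> has_feathers(z)]; (xiii) [open(z) -> ready(z)]; (xiv) [valid(z) -> swims(z)]; (xvi) [visible(z) -> large(z)]. Adds green(z), signed(z), blue(z), red(z), has_feathers(z), ready(z), swims(z), large(z).
Round 2: (viii) [ready(z) & swims(z) & green(z) -> small(z)]; (ix) [large(z) -> bird(z)]. Adds small(z), bird(z).
Round 3: (xv) [small(z) & bird(z) & flagged(z) -> flies(z)]. Adds flies(z).
Round 4: (xi) [flies(z) & signed(z) -> stale(z)]. Adds stale(z).
Round 5: (xii) [stale(z) -> locked(z)]. Adds locked(z).
Closure: {active(z), approved(z), bird(z), blue(z), closed(z), cold(z), flagged(z), flies(z), green(z), has_feathers(z), hot(z), large(z), locked(z), open(z), penguin(z), ready(z), red(z), signed(z), small(z), stale(z), swims(z), valid(z), visible(z)} — 23 facts.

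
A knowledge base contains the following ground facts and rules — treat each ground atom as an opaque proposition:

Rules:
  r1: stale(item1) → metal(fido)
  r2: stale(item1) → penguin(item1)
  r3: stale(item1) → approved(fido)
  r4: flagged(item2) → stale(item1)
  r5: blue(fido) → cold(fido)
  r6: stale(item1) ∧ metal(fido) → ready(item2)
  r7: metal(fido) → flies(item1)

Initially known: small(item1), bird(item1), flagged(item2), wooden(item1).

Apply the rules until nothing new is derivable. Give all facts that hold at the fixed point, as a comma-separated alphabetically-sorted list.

Round 1: r4 [flagged(item2) → stale(item1)]. Adds stale(item1).
Round 2: r1 [stale(item1) → metal(fido)]; r2 [stale(item1) → penguin(item1)]; r3 [stale(item1) → approved(fido)]. Adds metal(fido), penguin(item1), approved(fido).
Round 3: r6 [stale(item1) ∧ metal(fido) → ready(item2)]; r7 [metal(fido) → flies(item1)]. Adds ready(item2), flies(item1).

approved(fido), bird(item1), flagged(item2), flies(item1), metal(fido), penguin(item1), ready(item2), small(item1), stale(item1), wooden(item1)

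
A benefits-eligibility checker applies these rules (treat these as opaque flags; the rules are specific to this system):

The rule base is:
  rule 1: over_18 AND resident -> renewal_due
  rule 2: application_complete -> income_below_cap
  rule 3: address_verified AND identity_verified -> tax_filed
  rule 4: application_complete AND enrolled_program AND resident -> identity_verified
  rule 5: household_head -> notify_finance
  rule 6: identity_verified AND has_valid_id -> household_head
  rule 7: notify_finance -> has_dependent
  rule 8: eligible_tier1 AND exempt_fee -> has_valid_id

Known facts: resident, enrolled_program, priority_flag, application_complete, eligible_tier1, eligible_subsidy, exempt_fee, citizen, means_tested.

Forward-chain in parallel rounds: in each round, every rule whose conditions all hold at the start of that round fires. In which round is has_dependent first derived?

Round 1 fires rule 2, rule 4, rule 8, giving income_below_cap, identity_verified, has_valid_id.
Round 2 fires rule 6, giving household_head.
Round 3 fires rule 5, giving notify_finance.
Round 4 fires rule 7, giving has_dependent.
has_dependent first appears in round 4.

4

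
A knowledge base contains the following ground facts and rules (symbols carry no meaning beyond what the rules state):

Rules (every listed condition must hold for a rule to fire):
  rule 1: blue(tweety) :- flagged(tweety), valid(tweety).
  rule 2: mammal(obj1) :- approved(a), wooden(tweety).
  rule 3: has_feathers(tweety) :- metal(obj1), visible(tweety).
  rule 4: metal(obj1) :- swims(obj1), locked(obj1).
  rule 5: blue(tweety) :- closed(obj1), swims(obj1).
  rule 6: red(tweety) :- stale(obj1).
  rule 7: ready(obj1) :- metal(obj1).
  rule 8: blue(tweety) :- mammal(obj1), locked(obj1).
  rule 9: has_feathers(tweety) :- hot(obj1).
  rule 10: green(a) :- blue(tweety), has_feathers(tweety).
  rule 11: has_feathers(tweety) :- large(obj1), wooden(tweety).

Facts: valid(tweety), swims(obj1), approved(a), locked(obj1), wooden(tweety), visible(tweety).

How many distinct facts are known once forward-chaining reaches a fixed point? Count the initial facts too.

Round 1 fires rule 2, rule 4, giving mammal(obj1), metal(obj1).
Round 2 fires rule 3, rule 7, rule 8, giving has_feathers(tweety), ready(obj1), blue(tweety).
Round 3 fires rule 10, giving green(a).
Closure: {approved(a), blue(tweety), green(a), has_feathers(tweety), locked(obj1), mammal(obj1), metal(obj1), ready(obj1), swims(obj1), valid(tweety), visible(tweety), wooden(tweety)} — 12 facts.

12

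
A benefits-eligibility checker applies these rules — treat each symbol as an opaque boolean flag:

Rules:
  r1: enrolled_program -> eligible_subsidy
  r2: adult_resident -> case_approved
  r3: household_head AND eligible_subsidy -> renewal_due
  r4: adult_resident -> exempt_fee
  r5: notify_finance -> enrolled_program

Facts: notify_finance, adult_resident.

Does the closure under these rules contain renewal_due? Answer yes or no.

no

Round 1: r2 [adult_resident -> case_approved]; r4 [adult_resident -> exempt_fee]; r5 [notify_finance -> enrolled_program]. New: case_approved, exempt_fee, enrolled_program.
Round 2: r1 [enrolled_program -> eligible_subsidy]. New: eligible_subsidy.
Fixed point reached. renewal_due is concluded only by r3; r3 needs household_head (never derived).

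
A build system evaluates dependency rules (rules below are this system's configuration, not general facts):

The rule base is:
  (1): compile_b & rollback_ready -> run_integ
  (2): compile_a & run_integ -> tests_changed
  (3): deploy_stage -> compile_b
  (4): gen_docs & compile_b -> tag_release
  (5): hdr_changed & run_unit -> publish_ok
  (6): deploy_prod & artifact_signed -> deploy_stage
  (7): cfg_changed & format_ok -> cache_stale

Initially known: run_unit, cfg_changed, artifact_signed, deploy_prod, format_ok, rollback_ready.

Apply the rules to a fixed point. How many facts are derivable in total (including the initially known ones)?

Round 1: (6) [deploy_prod & artifact_signed -> deploy_stage]; (7) [cfg_changed & format_ok -> cache_stale]. Adds deploy_stage, cache_stale.
Round 2: (3) [deploy_stage -> compile_b]. Adds compile_b.
Round 3: (1) [compile_b & rollback_ready -> run_integ]. Adds run_integ.
Closure: {artifact_signed, cache_stale, cfg_changed, compile_b, deploy_prod, deploy_stage, format_ok, rollback_ready, run_integ, run_unit} — 10 facts.

10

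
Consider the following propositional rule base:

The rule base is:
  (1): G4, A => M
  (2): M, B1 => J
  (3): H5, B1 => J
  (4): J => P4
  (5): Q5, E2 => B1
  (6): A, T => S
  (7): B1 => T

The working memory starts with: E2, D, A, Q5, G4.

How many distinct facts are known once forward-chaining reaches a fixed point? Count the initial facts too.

[1] (1) [G4, A => M]; (5) [Q5, E2 => B1]. ⇒ new: M, B1.
[2] (2) [M, B1 => J]; (7) [B1 => T]. ⇒ new: J, T.
[3] (4) [J => P4]; (6) [A, T => S]. ⇒ new: P4, S.
Closure: {A, B1, D, E2, G4, J, M, P4, Q5, S, T} — 11 facts.

11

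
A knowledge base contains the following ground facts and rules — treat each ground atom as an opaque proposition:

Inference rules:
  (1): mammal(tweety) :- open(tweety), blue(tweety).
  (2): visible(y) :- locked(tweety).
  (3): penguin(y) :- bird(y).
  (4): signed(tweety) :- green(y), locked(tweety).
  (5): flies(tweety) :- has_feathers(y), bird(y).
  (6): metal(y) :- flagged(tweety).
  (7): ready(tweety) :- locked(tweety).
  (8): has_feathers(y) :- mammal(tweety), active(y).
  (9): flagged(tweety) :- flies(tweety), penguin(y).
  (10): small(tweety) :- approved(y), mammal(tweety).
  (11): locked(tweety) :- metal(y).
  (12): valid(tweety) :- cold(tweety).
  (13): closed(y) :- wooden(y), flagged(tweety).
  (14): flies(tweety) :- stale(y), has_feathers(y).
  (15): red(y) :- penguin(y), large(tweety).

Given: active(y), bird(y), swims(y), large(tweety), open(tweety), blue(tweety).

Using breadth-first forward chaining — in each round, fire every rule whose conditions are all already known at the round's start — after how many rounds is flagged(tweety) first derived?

Round 1 fires (1), (3), giving mammal(tweety), penguin(y).
Round 2 fires (8), (15), giving has_feathers(y), red(y).
Round 3 fires (5), giving flies(tweety).
Round 4 fires (9), giving flagged(tweety).
flagged(tweety) first appears in round 4.

4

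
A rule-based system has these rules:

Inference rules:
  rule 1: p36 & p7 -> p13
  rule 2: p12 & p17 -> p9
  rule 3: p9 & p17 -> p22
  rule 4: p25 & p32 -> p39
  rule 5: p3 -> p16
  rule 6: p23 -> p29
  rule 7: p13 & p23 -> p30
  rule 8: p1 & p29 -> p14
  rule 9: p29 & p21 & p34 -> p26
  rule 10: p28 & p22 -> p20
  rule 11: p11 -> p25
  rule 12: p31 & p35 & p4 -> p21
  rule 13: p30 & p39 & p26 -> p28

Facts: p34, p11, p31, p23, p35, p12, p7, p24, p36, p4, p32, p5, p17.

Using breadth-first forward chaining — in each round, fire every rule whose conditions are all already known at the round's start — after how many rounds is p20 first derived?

Round 1 fires rule 1, rule 2, rule 6, rule 11, rule 12, giving p13, p9, p29, p25, p21.
Round 2 fires rule 3, rule 4, rule 7, rule 9, giving p22, p39, p30, p26.
Round 3 fires rule 13, giving p28.
Round 4 fires rule 10, giving p20.
p20 first appears in round 4.

4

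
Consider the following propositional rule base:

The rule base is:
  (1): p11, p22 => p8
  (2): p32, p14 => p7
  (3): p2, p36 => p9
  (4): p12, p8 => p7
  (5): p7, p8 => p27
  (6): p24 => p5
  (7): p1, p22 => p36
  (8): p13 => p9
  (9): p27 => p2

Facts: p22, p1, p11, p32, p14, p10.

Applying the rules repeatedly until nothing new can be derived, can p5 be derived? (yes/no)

no

Round 1: (1) [p11, p22 => p8]; (2) [p32, p14 => p7]; (7) [p1, p22 => p36]. Adds p8, p7, p36.
Round 2: (5) [p7, p8 => p27]. Adds p27.
Round 3: (9) [p27 => p2]. Adds p2.
Round 4: (3) [p2, p36 => p9]. Adds p9.
Fixed point reached. p5 is concluded only by (6); (6) needs p24 (never derived).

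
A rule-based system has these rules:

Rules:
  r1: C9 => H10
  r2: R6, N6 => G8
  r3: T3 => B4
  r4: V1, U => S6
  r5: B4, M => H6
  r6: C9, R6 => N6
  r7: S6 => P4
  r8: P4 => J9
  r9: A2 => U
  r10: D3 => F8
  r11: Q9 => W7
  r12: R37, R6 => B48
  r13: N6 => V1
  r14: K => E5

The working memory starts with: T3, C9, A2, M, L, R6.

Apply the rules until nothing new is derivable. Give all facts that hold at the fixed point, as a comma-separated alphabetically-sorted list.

Round 1 — r1, r3, r6, r9, derive H10, B4, N6, U.
Round 2 — r2, r5, r13, derive G8, H6, V1.
Round 3 — r4, derive S6.
Round 4 — r7, derive P4.
Round 5 — r8, derive J9.

A2, B4, C9, G8, H10, H6, J9, L, M, N6, P4, R6, S6, T3, U, V1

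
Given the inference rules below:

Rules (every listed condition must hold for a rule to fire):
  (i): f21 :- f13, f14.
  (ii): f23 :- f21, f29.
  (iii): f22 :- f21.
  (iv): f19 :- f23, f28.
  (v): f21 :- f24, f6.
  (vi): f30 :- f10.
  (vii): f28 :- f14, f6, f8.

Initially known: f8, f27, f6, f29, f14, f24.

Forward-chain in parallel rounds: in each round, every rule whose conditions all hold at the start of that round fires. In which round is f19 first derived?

3

[1] (v) [f21 :- f24, f6.]; (vii) [f28 :- f14, f6, f8.]. ⇒ new: f21, f28.
[2] (ii) [f23 :- f21, f29.]; (iii) [f22 :- f21.]. ⇒ new: f23, f22.
[3] (iv) [f19 :- f23, f28.]. ⇒ new: f19.
f19 first appears in round 3.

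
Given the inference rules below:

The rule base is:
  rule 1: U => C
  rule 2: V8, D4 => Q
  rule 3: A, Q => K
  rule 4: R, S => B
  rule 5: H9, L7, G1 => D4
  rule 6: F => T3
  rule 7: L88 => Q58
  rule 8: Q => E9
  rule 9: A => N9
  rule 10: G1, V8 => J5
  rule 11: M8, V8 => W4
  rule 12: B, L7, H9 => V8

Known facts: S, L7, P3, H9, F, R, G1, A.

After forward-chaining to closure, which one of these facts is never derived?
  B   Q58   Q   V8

[1] rule 4 [R, S => B]; rule 5 [H9, L7, G1 => D4]; rule 6 [F => T3]; rule 9 [A => N9]. ⇒ new: B, D4, T3, N9.
[2] rule 12 [B, L7, H9 => V8]. ⇒ new: V8.
[3] rule 2 [V8, D4 => Q]; rule 10 [G1, V8 => J5]. ⇒ new: Q, J5.
[4] rule 3 [A, Q => K]; rule 8 [Q => E9]. ⇒ new: K, E9.
Derived: Q (round 3), V8 (round 2), B (round 1). Q58 never appears in any round.

Q58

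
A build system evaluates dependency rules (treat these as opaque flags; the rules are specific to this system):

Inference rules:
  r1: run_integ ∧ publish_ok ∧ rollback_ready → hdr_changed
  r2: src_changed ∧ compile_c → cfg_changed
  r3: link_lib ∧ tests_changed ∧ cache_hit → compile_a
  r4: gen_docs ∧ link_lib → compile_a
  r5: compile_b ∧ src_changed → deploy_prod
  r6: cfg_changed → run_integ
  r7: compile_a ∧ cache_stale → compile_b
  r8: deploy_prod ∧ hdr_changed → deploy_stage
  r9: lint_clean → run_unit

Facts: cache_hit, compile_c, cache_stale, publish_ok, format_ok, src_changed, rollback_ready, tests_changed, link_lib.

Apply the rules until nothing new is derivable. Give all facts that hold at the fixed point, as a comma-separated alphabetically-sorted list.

cache_hit, cache_stale, cfg_changed, compile_a, compile_b, compile_c, deploy_prod, deploy_stage, format_ok, hdr_changed, link_lib, publish_ok, rollback_ready, run_integ, src_changed, tests_changed

Round 1: r2 [src_changed ∧ compile_c → cfg_changed]; r3 [link_lib ∧ tests_changed ∧ cache_hit → compile_a]. Adds cfg_changed, compile_a.
Round 2: r6 [cfg_changed → run_integ]; r7 [compile_a ∧ cache_stale → compile_b]. Adds run_integ, compile_b.
Round 3: r1 [run_integ ∧ publish_ok ∧ rollback_ready → hdr_changed]; r5 [compile_b ∧ src_changed → deploy_prod]. Adds hdr_changed, deploy_prod.
Round 4: r8 [deploy_prod ∧ hdr_changed → deploy_stage]. Adds deploy_stage.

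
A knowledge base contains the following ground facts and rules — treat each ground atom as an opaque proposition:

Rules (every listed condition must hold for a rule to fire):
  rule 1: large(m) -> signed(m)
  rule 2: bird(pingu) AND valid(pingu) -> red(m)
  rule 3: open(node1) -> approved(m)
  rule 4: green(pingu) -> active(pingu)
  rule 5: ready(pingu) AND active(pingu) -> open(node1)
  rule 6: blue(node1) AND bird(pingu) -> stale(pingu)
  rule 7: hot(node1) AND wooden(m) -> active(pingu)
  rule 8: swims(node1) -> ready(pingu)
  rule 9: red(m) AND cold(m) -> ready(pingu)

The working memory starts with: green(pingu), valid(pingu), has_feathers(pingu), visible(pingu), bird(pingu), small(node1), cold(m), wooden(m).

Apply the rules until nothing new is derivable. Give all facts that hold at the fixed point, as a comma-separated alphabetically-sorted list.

Round 1 fires rule 2, rule 4, giving red(m), active(pingu).
Round 2 fires rule 9, giving ready(pingu).
Round 3 fires rule 5, giving open(node1).
Round 4 fires rule 3, giving approved(m).

active(pingu), approved(m), bird(pingu), cold(m), green(pingu), has_feathers(pingu), open(node1), ready(pingu), red(m), small(node1), valid(pingu), visible(pingu), wooden(m)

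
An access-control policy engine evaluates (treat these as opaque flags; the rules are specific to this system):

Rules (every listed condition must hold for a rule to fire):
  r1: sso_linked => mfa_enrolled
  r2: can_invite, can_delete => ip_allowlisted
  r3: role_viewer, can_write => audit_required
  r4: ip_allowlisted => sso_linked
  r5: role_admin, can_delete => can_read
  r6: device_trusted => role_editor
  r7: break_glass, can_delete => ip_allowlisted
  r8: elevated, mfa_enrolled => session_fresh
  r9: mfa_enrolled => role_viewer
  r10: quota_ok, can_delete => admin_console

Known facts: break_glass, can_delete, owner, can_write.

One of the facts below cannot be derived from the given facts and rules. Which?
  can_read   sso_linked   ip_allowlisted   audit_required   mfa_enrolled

Round 1 — r7, derive ip_allowlisted.
Round 2 — r4, derive sso_linked.
Round 3 — r1, derive mfa_enrolled.
Round 4 — r9, derive role_viewer.
Round 5 — r3, derive audit_required.
Derived: ip_allowlisted (round 1), mfa_enrolled (round 3), audit_required (round 5), sso_linked (round 2). can_read never appears in any round.

can_read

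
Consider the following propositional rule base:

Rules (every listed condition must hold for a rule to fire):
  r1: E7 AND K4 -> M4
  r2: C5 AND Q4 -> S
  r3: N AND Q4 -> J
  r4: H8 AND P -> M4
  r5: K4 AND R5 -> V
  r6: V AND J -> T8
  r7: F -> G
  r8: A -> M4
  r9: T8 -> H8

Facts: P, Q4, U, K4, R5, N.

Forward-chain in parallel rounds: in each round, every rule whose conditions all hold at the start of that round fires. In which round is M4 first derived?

Round 1: r3 [N AND Q4 -> J]; r5 [K4 AND R5 -> V]. Adds J, V.
Round 2: r6 [V AND J -> T8]. Adds T8.
Round 3: r9 [T8 -> H8]. Adds H8.
Round 4: r4 [H8 AND P -> M4]. Adds M4.
M4 first appears in round 4.

4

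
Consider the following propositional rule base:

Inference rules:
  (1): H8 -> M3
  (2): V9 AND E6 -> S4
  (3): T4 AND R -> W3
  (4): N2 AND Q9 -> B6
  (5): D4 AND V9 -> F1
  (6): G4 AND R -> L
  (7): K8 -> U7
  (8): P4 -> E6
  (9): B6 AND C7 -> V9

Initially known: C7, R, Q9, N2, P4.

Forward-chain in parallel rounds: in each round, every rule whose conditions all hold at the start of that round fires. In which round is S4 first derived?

Round 1 fires (4), (8), giving B6, E6.
Round 2 fires (9), giving V9.
Round 3 fires (2), giving S4.
S4 first appears in round 3.

3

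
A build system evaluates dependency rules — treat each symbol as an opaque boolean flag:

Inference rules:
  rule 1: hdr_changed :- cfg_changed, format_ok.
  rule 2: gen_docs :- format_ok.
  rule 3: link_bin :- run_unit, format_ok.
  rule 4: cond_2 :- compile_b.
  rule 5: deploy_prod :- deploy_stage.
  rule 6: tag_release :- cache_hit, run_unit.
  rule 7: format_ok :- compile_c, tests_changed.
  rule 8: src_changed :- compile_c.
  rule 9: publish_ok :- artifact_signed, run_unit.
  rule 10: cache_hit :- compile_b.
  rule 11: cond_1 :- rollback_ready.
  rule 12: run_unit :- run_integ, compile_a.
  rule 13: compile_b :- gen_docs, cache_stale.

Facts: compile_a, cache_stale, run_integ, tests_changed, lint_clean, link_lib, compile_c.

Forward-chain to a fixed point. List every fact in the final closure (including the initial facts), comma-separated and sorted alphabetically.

[1] rule 7 [format_ok :- compile_c, tests_changed.]; rule 8 [src_changed :- compile_c.]; rule 12 [run_unit :- run_integ, compile_a.]. ⇒ new: format_ok, src_changed, run_unit.
[2] rule 2 [gen_docs :- format_ok.]; rule 3 [link_bin :- run_unit, format_ok.]. ⇒ new: gen_docs, link_bin.
[3] rule 13 [compile_b :- gen_docs, cache_stale.]. ⇒ new: compile_b.
[4] rule 4 [cond_2 :- compile_b.]; rule 10 [cache_hit :- compile_b.]. ⇒ new: cond_2, cache_hit.
[5] rule 6 [tag_release :- cache_hit, run_unit.]. ⇒ new: tag_release.

cache_hit, cache_stale, compile_a, compile_b, compile_c, cond_2, format_ok, gen_docs, link_bin, link_lib, lint_clean, run_integ, run_unit, src_changed, tag_release, tests_changed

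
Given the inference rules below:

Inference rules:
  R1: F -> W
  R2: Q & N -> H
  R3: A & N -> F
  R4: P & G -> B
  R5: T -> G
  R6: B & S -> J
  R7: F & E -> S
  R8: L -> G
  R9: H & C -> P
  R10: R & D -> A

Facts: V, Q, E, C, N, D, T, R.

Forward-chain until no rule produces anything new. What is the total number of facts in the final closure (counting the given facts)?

17

Round 1: R2 [Q & N -> H]; R5 [T -> G]; R10 [R & D -> A]. New: H, G, A.
Round 2: R3 [A & N -> F]; R9 [H & C -> P]. New: F, P.
Round 3: R1 [F -> W]; R4 [P & G -> B]; R7 [F & E -> S]. New: W, B, S.
Round 4: R6 [B & S -> J]. New: J.
Closure: {A, B, C, D, E, F, G, H, J, N, P, Q, R, S, T, V, W} — 17 facts.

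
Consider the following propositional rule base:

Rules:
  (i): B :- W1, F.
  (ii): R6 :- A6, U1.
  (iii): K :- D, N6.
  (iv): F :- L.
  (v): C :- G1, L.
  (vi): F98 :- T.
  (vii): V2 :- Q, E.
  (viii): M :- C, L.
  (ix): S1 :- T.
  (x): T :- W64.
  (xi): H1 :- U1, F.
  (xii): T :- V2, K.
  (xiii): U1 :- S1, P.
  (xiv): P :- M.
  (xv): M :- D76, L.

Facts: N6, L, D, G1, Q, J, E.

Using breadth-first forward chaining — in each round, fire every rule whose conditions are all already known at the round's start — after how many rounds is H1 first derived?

5

Round 1 fires (iii), (iv), (v), (vii), giving K, F, C, V2.
Round 2 fires (viii), (xii), giving M, T.
Round 3 fires (vi), (ix), (xiv), giving F98, S1, P.
Round 4 fires (xiii), giving U1.
Round 5 fires (xi), giving H1.
H1 first appears in round 5.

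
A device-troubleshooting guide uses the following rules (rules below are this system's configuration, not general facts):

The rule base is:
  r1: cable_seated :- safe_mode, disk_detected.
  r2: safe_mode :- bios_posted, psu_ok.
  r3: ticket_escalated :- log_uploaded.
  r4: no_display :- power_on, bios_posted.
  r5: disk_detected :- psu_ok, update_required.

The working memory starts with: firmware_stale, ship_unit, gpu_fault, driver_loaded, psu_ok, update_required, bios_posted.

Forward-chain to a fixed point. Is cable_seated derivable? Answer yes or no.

yes

Round 1 fires r2, r5, giving safe_mode, disk_detected.
Round 2 fires r1, giving cable_seated.
cable_seated appears in round 2, so it is derivable.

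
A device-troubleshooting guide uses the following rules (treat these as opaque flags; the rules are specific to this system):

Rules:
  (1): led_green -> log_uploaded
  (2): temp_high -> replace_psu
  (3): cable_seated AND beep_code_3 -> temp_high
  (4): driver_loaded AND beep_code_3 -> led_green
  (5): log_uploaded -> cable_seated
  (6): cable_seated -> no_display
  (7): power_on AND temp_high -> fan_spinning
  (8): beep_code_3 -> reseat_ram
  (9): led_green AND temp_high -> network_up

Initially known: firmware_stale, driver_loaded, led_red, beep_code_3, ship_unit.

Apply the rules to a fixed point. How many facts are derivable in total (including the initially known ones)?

[1] (4) [driver_loaded AND beep_code_3 -> led_green]; (8) [beep_code_3 -> reseat_ram]. ⇒ new: led_green, reseat_ram.
[2] (1) [led_green -> log_uploaded]. ⇒ new: log_uploaded.
[3] (5) [log_uploaded -> cable_seated]. ⇒ new: cable_seated.
[4] (3) [cable_seated AND beep_code_3 -> temp_high]; (6) [cable_seated -> no_display]. ⇒ new: temp_high, no_display.
[5] (2) [temp_high -> replace_psu]; (9) [led_green AND temp_high -> network_up]. ⇒ new: replace_psu, network_up.
Closure: {beep_code_3, cable_seated, driver_loaded, firmware_stale, led_green, led_red, log_uploaded, network_up, no_display, replace_psu, reseat_ram, ship_unit, temp_high} — 13 facts.

13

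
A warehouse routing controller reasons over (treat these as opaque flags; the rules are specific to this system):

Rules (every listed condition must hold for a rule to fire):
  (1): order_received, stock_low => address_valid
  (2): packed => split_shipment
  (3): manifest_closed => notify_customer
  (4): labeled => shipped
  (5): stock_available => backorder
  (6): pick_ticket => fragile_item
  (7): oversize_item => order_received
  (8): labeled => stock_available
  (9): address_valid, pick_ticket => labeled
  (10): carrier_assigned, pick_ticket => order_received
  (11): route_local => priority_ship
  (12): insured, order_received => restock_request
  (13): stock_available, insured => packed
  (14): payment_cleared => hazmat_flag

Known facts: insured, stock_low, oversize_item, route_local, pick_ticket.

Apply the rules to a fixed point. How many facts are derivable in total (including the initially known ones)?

16

Round 1 — (6), (7), (11), derive fragile_item, order_received, priority_ship.
Round 2 — (1), (12), derive address_valid, restock_request.
Round 3 — (9), derive labeled.
Round 4 — (4), (8), derive shipped, stock_available.
Round 5 — (5), (13), derive backorder, packed.
Round 6 — (2), derive split_shipment.
Closure: {address_valid, backorder, fragile_item, insured, labeled, order_received, oversize_item, packed, pick_ticket, priority_ship, restock_request, route_local, shipped, split_shipment, stock_available, stock_low} — 16 facts.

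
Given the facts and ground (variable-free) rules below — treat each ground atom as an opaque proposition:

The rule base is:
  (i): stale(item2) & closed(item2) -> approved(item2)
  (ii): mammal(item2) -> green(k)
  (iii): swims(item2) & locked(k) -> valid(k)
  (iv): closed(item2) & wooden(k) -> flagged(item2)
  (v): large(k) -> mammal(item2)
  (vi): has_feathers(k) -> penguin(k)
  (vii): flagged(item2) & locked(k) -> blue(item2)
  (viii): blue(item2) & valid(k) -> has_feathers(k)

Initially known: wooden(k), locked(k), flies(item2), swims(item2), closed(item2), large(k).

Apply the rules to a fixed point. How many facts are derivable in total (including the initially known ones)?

13

Round 1 fires (iii), (iv), (v), giving valid(k), flagged(item2), mammal(item2).
Round 2 fires (ii), (vii), giving green(k), blue(item2).
Round 3 fires (viii), giving has_feathers(k).
Round 4 fires (vi), giving penguin(k).
Closure: {blue(item2), closed(item2), flagged(item2), flies(item2), green(k), has_feathers(k), large(k), locked(k), mammal(item2), penguin(k), swims(item2), valid(k), wooden(k)} — 13 facts.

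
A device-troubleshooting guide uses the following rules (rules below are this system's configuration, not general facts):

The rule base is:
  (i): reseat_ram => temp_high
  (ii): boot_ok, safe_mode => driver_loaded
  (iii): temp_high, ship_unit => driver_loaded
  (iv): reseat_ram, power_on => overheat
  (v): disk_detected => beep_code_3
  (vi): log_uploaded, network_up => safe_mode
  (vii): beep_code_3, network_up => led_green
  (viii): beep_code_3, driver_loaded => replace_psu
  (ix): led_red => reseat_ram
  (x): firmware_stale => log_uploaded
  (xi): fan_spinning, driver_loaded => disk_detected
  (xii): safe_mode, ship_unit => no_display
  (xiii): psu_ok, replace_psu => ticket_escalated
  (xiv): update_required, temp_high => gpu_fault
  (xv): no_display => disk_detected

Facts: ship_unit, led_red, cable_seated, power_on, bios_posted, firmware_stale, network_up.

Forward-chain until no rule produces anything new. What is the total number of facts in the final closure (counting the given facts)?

18

Round 1 — (ix), (x), derive reseat_ram, log_uploaded.
Round 2 — (i), (iv), (vi), derive temp_high, overheat, safe_mode.
Round 3 — (iii), (xii), derive driver_loaded, no_display.
Round 4 — (xv), derive disk_detected.
Round 5 — (v), derive beep_code_3.
Round 6 — (vii), (viii), derive led_green, replace_psu.
Closure: {beep_code_3, bios_posted, cable_seated, disk_detected, driver_loaded, firmware_stale, led_green, led_red, log_uploaded, network_up, no_display, overheat, power_on, replace_psu, reseat_ram, safe_mode, ship_unit, temp_high} — 18 facts.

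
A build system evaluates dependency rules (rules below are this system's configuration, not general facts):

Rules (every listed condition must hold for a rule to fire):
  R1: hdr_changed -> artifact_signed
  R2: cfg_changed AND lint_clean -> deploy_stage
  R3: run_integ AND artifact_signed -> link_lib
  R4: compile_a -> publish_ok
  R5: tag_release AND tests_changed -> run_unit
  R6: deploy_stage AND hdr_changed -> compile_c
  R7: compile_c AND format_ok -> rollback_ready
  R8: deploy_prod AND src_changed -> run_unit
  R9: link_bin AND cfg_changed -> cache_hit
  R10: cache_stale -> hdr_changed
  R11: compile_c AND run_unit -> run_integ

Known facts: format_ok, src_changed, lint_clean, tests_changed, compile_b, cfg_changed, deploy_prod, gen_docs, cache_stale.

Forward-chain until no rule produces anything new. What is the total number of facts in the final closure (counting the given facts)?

Round 1 — R2, R8, R10, derive deploy_stage, run_unit, hdr_changed.
Round 2 — R1, R6, derive artifact_signed, compile_c.
Round 3 — R7, R11, derive rollback_ready, run_integ.
Round 4 — R3, derive link_lib.
Closure: {artifact_signed, cache_stale, cfg_changed, compile_b, compile_c, deploy_prod, deploy_stage, format_ok, gen_docs, hdr_changed, link_lib, lint_clean, rollback_ready, run_integ, run_unit, src_changed, tests_changed} — 17 facts.

17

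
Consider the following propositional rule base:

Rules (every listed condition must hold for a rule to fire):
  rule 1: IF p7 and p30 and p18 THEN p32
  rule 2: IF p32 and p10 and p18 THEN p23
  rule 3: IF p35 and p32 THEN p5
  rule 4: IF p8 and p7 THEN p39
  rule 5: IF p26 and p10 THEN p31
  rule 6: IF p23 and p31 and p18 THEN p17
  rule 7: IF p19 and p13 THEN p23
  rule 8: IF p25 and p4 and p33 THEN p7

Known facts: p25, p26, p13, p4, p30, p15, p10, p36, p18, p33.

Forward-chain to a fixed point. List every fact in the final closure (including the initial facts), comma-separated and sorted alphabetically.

p10, p13, p15, p17, p18, p23, p25, p26, p30, p31, p32, p33, p36, p4, p7

Round 1 — rule 5, rule 8, derive p31, p7.
Round 2 — rule 1, derive p32.
Round 3 — rule 2, derive p23.
Round 4 — rule 6, derive p17.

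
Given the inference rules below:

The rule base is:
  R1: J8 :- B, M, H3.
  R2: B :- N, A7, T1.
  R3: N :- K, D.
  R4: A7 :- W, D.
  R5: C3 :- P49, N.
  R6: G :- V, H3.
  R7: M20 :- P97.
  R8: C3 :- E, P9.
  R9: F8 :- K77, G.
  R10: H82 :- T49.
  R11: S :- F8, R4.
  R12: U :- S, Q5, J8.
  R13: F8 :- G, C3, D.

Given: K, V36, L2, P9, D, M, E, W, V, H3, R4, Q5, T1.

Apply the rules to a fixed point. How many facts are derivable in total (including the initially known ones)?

Round 1: R3 [N :- K, D.]; R4 [A7 :- W, D.]; R6 [G :- V, H3.]; R8 [C3 :- E, P9.]. Adds N, A7, G, C3.
Round 2: R2 [B :- N, A7, T1.]; R13 [F8 :- G, C3, D.]. Adds B, F8.
Round 3: R1 [J8 :- B, M, H3.]; R11 [S :- F8, R4.]. Adds J8, S.
Round 4: R12 [U :- S, Q5, J8.]. Adds U.
Closure: {A7, B, C3, D, E, F8, G, H3, J8, K, L2, M, N, P9, Q5, R4, S, T1, U, V, V36, W} — 22 facts.

22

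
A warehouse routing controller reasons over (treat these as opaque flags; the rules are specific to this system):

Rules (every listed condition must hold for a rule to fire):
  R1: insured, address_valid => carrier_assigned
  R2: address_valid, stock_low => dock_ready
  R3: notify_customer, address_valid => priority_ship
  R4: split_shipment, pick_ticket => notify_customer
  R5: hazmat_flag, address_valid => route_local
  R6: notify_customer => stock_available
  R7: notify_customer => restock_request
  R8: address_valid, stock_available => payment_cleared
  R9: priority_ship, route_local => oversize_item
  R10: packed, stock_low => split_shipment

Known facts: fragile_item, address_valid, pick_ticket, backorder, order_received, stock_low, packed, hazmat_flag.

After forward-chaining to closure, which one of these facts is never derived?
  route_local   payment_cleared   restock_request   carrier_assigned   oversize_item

[1] R2 [address_valid, stock_low => dock_ready]; R5 [hazmat_flag, address_valid => route_local]; R10 [packed, stock_low => split_shipment]. ⇒ new: dock_ready, route_local, split_shipment.
[2] R4 [split_shipment, pick_ticket => notify_customer]. ⇒ new: notify_customer.
[3] R3 [notify_customer, address_valid => priority_ship]; R6 [notify_customer => stock_available]; R7 [notify_customer => restock_request]. ⇒ new: priority_ship, stock_available, restock_request.
[4] R8 [address_valid, stock_available => payment_cleared]; R9 [priority_ship, route_local => oversize_item]. ⇒ new: payment_cleared, oversize_item.
Derived: payment_cleared (round 4), oversize_item (round 4), route_local (round 1), restock_request (round 3). carrier_assigned never appears in any round.

carrier_assigned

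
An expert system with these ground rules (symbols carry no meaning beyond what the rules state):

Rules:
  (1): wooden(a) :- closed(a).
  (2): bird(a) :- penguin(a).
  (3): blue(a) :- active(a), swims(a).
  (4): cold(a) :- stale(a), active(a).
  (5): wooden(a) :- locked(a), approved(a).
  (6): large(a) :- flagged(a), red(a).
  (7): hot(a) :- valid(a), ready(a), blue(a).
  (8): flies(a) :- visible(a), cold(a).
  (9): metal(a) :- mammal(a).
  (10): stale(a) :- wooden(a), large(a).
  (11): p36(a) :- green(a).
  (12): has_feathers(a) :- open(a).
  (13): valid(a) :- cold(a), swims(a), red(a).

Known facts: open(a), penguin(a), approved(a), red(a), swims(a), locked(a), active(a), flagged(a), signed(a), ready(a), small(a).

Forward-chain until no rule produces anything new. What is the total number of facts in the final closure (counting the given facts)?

20

Round 1: (2) [bird(a) :- penguin(a).]; (3) [blue(a) :- active(a), swims(a).]; (5) [wooden(a) :- locked(a), approved(a).]; (6) [large(a) :- flagged(a), red(a).]; (12) [has_feathers(a) :- open(a).]. Adds bird(a), blue(a), wooden(a), large(a), has_feathers(a).
Round 2: (10) [stale(a) :- wooden(a), large(a).]. Adds stale(a).
Round 3: (4) [cold(a) :- stale(a), active(a).]. Adds cold(a).
Round 4: (13) [valid(a) :- cold(a), swims(a), red(a).]. Adds valid(a).
Round 5: (7) [hot(a) :- valid(a), ready(a), blue(a).]. Adds hot(a).
Closure: {active(a), approved(a), bird(a), blue(a), cold(a), flagged(a), has_feathers(a), hot(a), large(a), locked(a), open(a), penguin(a), ready(a), red(a), signed(a), small(a), stale(a), swims(a), valid(a), wooden(a)} — 20 facts.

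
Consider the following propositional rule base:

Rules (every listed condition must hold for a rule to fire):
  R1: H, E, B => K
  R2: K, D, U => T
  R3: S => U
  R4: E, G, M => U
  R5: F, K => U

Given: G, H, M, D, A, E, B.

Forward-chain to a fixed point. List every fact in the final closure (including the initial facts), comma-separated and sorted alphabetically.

A, B, D, E, G, H, K, M, T, U

Round 1: R1 [H, E, B => K]; R4 [E, G, M => U]. Adds K, U.
Round 2: R2 [K, D, U => T]. Adds T.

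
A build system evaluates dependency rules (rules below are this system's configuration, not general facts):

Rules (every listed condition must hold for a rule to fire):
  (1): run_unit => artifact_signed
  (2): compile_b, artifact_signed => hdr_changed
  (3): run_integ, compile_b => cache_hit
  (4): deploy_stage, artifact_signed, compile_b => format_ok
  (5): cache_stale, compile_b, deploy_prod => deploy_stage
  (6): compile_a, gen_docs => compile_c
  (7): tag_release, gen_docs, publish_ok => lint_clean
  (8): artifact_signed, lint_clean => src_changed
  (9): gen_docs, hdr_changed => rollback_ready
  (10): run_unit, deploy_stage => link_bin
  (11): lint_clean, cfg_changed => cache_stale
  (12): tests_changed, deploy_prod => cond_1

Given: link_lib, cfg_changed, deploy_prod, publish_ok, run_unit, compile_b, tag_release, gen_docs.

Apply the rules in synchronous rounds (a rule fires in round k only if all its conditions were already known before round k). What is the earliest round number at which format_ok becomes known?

Round 1: (1) [run_unit => artifact_signed]; (7) [tag_release, gen_docs, publish_ok => lint_clean]. Adds artifact_signed, lint_clean.
Round 2: (2) [compile_b, artifact_signed => hdr_changed]; (8) [artifact_signed, lint_clean => src_changed]; (11) [lint_clean, cfg_changed => cache_stale]. Adds hdr_changed, src_changed, cache_stale.
Round 3: (5) [cache_stale, compile_b, deploy_prod => deploy_stage]; (9) [gen_docs, hdr_changed => rollback_ready]. Adds deploy_stage, rollback_ready.
Round 4: (4) [deploy_stage, artifact_signed, compile_b => format_ok]; (10) [run_unit, deploy_stage => link_bin]. Adds format_ok, link_bin.
format_ok first appears in round 4.

4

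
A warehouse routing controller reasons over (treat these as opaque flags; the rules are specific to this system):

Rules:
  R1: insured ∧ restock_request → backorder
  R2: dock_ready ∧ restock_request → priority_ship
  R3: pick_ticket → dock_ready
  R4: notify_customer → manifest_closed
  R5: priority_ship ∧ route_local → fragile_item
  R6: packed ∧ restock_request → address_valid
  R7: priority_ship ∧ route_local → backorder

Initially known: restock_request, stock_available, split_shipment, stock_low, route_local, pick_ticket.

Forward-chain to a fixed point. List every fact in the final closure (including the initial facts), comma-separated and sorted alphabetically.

Round 1: R3 [pick_ticket → dock_ready]. Adds dock_ready.
Round 2: R2 [dock_ready ∧ restock_request → priority_ship]. Adds priority_ship.
Round 3: R5 [priority_ship ∧ route_local → fragile_item]; R7 [priority_ship ∧ route_local → backorder]. Adds fragile_item, backorder.

backorder, dock_ready, fragile_item, pick_ticket, priority_ship, restock_request, route_local, split_shipment, stock_available, stock_low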